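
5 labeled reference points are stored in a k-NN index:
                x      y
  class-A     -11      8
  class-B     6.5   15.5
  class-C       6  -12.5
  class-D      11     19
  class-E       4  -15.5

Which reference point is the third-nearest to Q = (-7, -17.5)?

class-A

Compare squared distances (the ordering matches that of the actual distances):
d²(Q, class-A) = (-7−(-11))² + (-17.5−8)² = 16 + 650.25 = 666.25
d²(Q, class-B) = (-7−6.5)² + (-17.5−15.5)² = 182.25 + 1089 = 1271.25
d²(Q, class-C) = (-7−6)² + (-17.5−(-12.5))² = 169 + 25 = 194
d²(Q, class-D) = (-7−11)² + (-17.5−19)² = 324 + 1332.25 = 1656.25
d²(Q, class-E) = (-7−4)² + (-17.5−(-15.5))² = 121 + 4 = 125
Sorted ascending: class-E, class-C, class-A, class-B, … — the third-nearest is class-A.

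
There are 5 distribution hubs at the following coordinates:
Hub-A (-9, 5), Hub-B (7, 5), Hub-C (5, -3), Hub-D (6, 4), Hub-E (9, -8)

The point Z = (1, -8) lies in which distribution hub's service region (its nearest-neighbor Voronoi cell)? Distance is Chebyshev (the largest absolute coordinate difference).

d(Z, Hub-A) = max(10, 13) = 13
d(Z, Hub-B) = max(6, 13) = 13
d(Z, Hub-C) = max(4, 5) = 5
d(Z, Hub-D) = max(5, 12) = 12
d(Z, Hub-E) = max(8, 0) = 8
The smallest is to Hub-C, so Z lies in the Voronoi region of Hub-C.

Hub-C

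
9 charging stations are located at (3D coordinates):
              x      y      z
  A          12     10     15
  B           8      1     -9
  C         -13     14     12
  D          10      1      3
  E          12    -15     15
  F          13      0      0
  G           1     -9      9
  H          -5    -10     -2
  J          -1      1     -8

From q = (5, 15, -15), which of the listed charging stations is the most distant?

Since √ is increasing, it suffices to compare squared distances:
|qA|² = 49 + 25 + 900 = 974
|qB|² = 9 + 196 + 36 = 241
|qC|² = 324 + 1 + 729 = 1054
|qD|² = 25 + 196 + 324 = 545
|qE|² = 49 + 900 + 900 = 1849
|qF|² = 64 + 225 + 225 = 514
|qG|² = 16 + 576 + 576 = 1168
|qH|² = 100 + 625 + 169 = 894
|qJ|² = 36 + 196 + 49 = 281
The largest is to E.

E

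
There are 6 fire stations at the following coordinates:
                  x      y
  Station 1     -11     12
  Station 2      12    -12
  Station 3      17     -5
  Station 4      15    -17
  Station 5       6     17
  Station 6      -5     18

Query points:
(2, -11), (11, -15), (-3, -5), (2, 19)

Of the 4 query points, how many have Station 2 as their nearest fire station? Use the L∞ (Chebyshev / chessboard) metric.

(2, -11) — d to each: Station 1:23, Station 2:10, Station 3:15, Station 4:13, Station 5:28, Station 6:29 → nearest is Station 2
(11, -15) — d to each: Station 1:27, Station 2:3, Station 3:10, Station 4:4, Station 5:32, Station 6:33 → nearest is Station 2
(-3, -5) — d to each: Station 1:17, Station 2:15, Station 3:20, Station 4:18, Station 5:22, Station 6:23 → nearest is Station 2
(2, 19) — d to each: Station 1:13, Station 2:31, Station 3:24, Station 4:36, Station 5:4, Station 6:7 → nearest is Station 5
3 of the 4 points have Station 2 as nearest.

3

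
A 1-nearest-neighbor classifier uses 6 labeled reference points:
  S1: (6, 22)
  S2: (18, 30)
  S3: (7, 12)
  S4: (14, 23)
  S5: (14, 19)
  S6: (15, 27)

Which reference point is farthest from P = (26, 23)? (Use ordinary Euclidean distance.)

Compare squared distances (the ordering matches that of the actual distances):
|PS1|² = (26−6)² + (23−22)² = 400 + 1 = 401
|PS2|² = (26−18)² + (23−30)² = 64 + 49 = 113
|PS3|² = (26−7)² + (23−12)² = 361 + 121 = 482
|PS4|² = (26−14)² + (23−23)² = 144 + 0 = 144
|PS5|² = (26−14)² + (23−19)² = 144 + 16 = 160
|PS6|² = (26−15)² + (23−27)² = 121 + 16 = 137
The largest is to S3.

S3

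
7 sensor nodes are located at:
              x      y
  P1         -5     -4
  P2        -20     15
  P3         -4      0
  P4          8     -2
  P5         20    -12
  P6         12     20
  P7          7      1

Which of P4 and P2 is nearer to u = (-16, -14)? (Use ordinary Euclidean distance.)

P4

Compare squared distances:
|uP4|² = (-16−8)² + (-14−(-2))² = 576 + 144 = 720
|uP2|² = (-16−(-20))² + (-14−15)² = 16 + 841 = 857
720 < 857, so P4 is closer.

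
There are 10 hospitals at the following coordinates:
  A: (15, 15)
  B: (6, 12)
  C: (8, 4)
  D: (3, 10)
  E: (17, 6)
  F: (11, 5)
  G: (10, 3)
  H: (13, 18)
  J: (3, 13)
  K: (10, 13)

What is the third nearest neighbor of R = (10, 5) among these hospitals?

Squared Euclidean distances:
|RA|² = (10−15)² + (5−15)² = 25 + 100 = 125
|RB|² = (10−6)² + (5−12)² = 16 + 49 = 65
|RC|² = (10−8)² + (5−4)² = 4 + 1 = 5
|RD|² = (10−3)² + (5−10)² = 49 + 25 = 74
|RE|² = (10−17)² + (5−6)² = 49 + 1 = 50
|RF|² = (10−11)² + (5−5)² = 1 + 0 = 1
|RG|² = (10−10)² + (5−3)² = 0 + 4 = 4
|RH|² = (10−13)² + (5−18)² = 9 + 169 = 178
|RJ|² = (10−3)² + (5−13)² = 49 + 64 = 113
|RK|² = (10−10)² + (5−13)² = 0 + 64 = 64
Sorted ascending: F, G, C, E, … — the third-nearest is C.

C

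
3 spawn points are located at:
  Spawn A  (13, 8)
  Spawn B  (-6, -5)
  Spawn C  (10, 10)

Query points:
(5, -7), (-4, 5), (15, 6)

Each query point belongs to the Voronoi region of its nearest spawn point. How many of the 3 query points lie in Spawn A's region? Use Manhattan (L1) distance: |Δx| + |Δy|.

1

(5, -7) — d to each: Spawn A:23, Spawn B:13, Spawn C:22 → nearest is Spawn B
(-4, 5) — d to each: Spawn A:20, Spawn B:12, Spawn C:19 → nearest is Spawn B
(15, 6) — d to each: Spawn A:4, Spawn B:32, Spawn C:9 → nearest is Spawn A
1 of the 3 points has Spawn A as nearest.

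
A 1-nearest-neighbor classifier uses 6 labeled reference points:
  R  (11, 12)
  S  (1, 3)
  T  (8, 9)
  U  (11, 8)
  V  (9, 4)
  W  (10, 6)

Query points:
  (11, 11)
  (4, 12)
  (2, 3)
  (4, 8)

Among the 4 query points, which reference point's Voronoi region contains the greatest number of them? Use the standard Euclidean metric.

T

(11, 11) — d² to each: R:1, S:164, T:13, U:9, V:53, W:26 → nearest is R
(4, 12) — d² to each: R:49, S:90, T:25, U:65, V:89, W:72 → nearest is T
(2, 3) — d² to each: R:162, S:1, T:72, U:106, V:50, W:73 → nearest is S
(4, 8) — d² to each: R:65, S:34, T:17, U:49, V:41, W:40 → nearest is T
Tally — R:1, S:1, T:2. T captures the most (2).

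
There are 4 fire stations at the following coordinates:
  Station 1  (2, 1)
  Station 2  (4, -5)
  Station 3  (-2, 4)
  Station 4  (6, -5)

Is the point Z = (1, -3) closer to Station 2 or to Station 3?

Station 2

Compare squared distances:
d²(Z, Station 2) = (1−4)² + (-3−(-5))² = 9 + 4 = 13
d²(Z, Station 3) = (1−(-2))² + (-3−4)² = 9 + 49 = 58
13 < 58, so Station 2 is closer.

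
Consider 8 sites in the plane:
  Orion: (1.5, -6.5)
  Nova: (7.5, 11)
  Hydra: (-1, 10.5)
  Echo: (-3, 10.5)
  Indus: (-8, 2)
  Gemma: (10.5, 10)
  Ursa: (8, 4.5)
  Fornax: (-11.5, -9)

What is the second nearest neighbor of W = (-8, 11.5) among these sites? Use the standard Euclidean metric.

Squared Euclidean distances:
d²(W, Orion) = 90.25 + 324 = 414.25
d²(W, Nova) = 240.25 + 0.25 = 240.5
d²(W, Hydra) = 49 + 1 = 50
d²(W, Echo) = 25 + 1 = 26
d²(W, Indus) = 0 + 90.25 = 90.25
d²(W, Gemma) = 342.25 + 2.25 = 344.5
d²(W, Ursa) = 256 + 49 = 305
d²(W, Fornax) = 12.25 + 420.25 = 432.5
Sorted ascending: Echo, Hydra, Indus, … — the second-nearest is Hydra.

Hydra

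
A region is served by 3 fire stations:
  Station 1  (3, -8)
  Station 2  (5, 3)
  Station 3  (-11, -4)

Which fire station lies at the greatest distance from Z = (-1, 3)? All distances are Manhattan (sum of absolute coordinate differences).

Station 3

d(Z, Station 1) = |-1−3| + |3−(-8)| = 4 + 11 = 15
d(Z, Station 2) = |-1−5| + |3−3| = 6 + 0 = 6
d(Z, Station 3) = |-1−(-11)| + |3−(-4)| = 10 + 7 = 17
The largest is to Station 3.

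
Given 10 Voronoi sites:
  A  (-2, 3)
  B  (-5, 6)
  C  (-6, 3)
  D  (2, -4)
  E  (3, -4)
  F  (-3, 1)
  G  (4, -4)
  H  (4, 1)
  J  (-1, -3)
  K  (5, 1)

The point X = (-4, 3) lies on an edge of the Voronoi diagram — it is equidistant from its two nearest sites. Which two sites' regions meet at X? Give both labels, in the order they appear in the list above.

A and C

Squared distances from X to each site:
|XA|² = (-4−(-2))² + (3−3)² = 4 + 0 = 4
|XB|² = (-4−(-5))² + (3−6)² = 1 + 9 = 10
|XC|² = (-4−(-6))² + (3−3)² = 4 + 0 = 4
|XD|² = (-4−2)² + (3−(-4))² = 36 + 49 = 85
|XE|² = (-4−3)² + (3−(-4))² = 49 + 49 = 98
|XF|² = (-4−(-3))² + (3−1)² = 1 + 4 = 5
|XG|² = (-4−4)² + (3−(-4))² = 64 + 49 = 113
|XH|² = (-4−4)² + (3−1)² = 64 + 4 = 68
|XJ|² = (-4−(-1))² + (3−(-3))² = 9 + 36 = 45
|XK|² = (-4−5)² + (3−1)² = 81 + 4 = 85
X is equidistant from A and C (both at squared distance 4), and every other site is strictly farther — so X lies on the A–C Voronoi edge.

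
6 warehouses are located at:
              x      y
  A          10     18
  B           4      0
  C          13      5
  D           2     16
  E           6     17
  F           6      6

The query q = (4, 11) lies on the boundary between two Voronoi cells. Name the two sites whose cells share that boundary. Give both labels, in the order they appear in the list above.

Squared distances from q to each site:
|qA|² = 36 + 49 = 85
|qB|² = 0 + 121 = 121
|qC|² = 81 + 36 = 117
|qD|² = 4 + 25 = 29
|qE|² = 4 + 36 = 40
|qF|² = 4 + 25 = 29
q is equidistant from D and F (both at squared distance 29), and every other site is strictly farther — so q lies on the D–F Voronoi edge.

D and F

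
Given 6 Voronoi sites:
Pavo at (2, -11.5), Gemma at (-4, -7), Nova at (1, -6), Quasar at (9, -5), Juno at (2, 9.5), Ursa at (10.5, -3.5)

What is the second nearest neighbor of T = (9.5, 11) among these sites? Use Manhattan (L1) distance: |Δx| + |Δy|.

d(T, Pavo) = |9.5−2| + |11−(-11.5)| = 7.5 + 22.5 = 30
d(T, Gemma) = |9.5−(-4)| + |11−(-7)| = 13.5 + 18 = 31.5
d(T, Nova) = |9.5−1| + |11−(-6)| = 8.5 + 17 = 25.5
d(T, Quasar) = |9.5−9| + |11−(-5)| = 0.5 + 16 = 16.5
d(T, Juno) = |9.5−2| + |11−9.5| = 7.5 + 1.5 = 9
d(T, Ursa) = |9.5−10.5| + |11−(-3.5)| = 1 + 14.5 = 15.5
Sorted ascending: Juno, Ursa, Quasar, … — the second-nearest is Ursa.

Ursa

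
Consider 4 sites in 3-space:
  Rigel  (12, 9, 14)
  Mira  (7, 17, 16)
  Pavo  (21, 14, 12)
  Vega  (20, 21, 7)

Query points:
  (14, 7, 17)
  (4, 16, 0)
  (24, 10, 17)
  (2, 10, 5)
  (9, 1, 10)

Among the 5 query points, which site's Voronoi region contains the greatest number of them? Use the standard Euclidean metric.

(14, 7, 17) — d² to each: Rigel:17, Mira:150, Pavo:123, Vega:332 → nearest is Rigel
(4, 16, 0) — d² to each: Rigel:309, Mira:266, Pavo:437, Vega:330 → nearest is Mira
(24, 10, 17) — d² to each: Rigel:154, Mira:339, Pavo:50, Vega:237 → nearest is Pavo
(2, 10, 5) — d² to each: Rigel:182, Mira:195, Pavo:426, Vega:449 → nearest is Rigel
(9, 1, 10) — d² to each: Rigel:89, Mira:296, Pavo:317, Vega:530 → nearest is Rigel
Tally — Rigel:3, Mira:1, Pavo:1. Rigel captures the most (3).

Rigel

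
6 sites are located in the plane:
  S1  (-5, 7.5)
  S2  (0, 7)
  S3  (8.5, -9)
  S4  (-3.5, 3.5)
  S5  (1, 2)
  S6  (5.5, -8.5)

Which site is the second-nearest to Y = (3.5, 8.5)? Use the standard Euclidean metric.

Squared Euclidean distances:
|YS1|² = (3.5−(-5))² + (8.5−7.5)² = 72.25 + 1 = 73.25
|YS2|² = (3.5−0)² + (8.5−7)² = 12.25 + 2.25 = 14.5
|YS3|² = (3.5−8.5)² + (8.5−(-9))² = 25 + 306.25 = 331.25
|YS4|² = (3.5−(-3.5))² + (8.5−3.5)² = 49 + 25 = 74
|YS5|² = (3.5−1)² + (8.5−2)² = 6.25 + 42.25 = 48.5
|YS6|² = (3.5−5.5)² + (8.5−(-8.5))² = 4 + 289 = 293
Sorted ascending: S2, S5, S1, … — the second-nearest is S5.

S5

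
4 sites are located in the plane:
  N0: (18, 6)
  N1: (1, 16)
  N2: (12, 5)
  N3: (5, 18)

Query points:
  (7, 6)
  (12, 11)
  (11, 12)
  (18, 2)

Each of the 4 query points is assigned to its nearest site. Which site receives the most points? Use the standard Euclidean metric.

N2

(7, 6) — d² to each: N0:121, N1:136, N2:26, N3:148 → nearest is N2
(12, 11) — d² to each: N0:61, N1:146, N2:36, N3:98 → nearest is N2
(11, 12) — d² to each: N0:85, N1:116, N2:50, N3:72 → nearest is N2
(18, 2) — d² to each: N0:16, N1:485, N2:45, N3:425 → nearest is N0
Tally — N0:1, N2:3. N2 captures the most (3).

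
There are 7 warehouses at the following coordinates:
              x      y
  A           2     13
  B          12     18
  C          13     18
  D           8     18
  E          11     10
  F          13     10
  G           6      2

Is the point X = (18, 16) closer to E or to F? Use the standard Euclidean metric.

Compare squared distances:
|XE|² = (18−11)² + (16−10)² = 49 + 36 = 85
|XF|² = (18−13)² + (16−10)² = 25 + 36 = 61
85 > 61, so F is closer.

F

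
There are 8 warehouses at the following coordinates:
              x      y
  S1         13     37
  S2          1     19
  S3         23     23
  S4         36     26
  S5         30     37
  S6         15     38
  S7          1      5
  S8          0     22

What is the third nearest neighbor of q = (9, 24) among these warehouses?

Since √ is increasing, it suffices to compare squared distances:
|qS1|² = (9−13)² + (24−37)² = 16 + 169 = 185
|qS2|² = (9−1)² + (24−19)² = 64 + 25 = 89
|qS3|² = (9−23)² + (24−23)² = 196 + 1 = 197
|qS4|² = (9−36)² + (24−26)² = 729 + 4 = 733
|qS5|² = (9−30)² + (24−37)² = 441 + 169 = 610
|qS6|² = (9−15)² + (24−38)² = 36 + 196 = 232
|qS7|² = (9−1)² + (24−5)² = 64 + 361 = 425
|qS8|² = (9−0)² + (24−22)² = 81 + 4 = 85
Sorted ascending: S8, S2, S1, S3, … — the third-nearest is S1.

S1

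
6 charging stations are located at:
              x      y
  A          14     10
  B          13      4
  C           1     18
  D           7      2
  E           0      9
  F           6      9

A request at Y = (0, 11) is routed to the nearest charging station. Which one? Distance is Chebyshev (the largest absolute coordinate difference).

d(Y,A) = max(14, 1) = 14
d(Y,B) = max(13, 7) = 13
d(Y,C) = max(1, 7) = 7
d(Y,D) = max(7, 9) = 9
d(Y,E) = max(0, 2) = 2
d(Y,F) = max(6, 2) = 6
Minimum is at E.

E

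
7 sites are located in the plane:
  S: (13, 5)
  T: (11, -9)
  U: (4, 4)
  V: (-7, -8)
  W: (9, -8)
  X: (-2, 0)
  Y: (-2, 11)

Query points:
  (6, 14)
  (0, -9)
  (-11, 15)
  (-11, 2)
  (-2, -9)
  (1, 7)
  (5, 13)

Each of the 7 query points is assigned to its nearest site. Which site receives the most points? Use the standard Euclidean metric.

(6, 14) — d² to each: S:130, T:554, U:104, V:653, W:493, X:260, Y:73 → nearest is Y
(0, -9) — d² to each: S:365, T:121, U:185, V:50, W:82, X:85, Y:404 → nearest is V
(-11, 15) — d² to each: S:676, T:1060, U:346, V:545, W:929, X:306, Y:97 → nearest is Y
(-11, 2) — d² to each: S:585, T:605, U:229, V:116, W:500, X:85, Y:162 → nearest is X
(-2, -9) — d² to each: S:421, T:169, U:205, V:26, W:122, X:81, Y:400 → nearest is V
(1, 7) — d² to each: S:148, T:356, U:18, V:289, W:289, X:58, Y:25 → nearest is U
(5, 13) — d² to each: S:128, T:520, U:82, V:585, W:457, X:218, Y:53 → nearest is Y
Tally — U:1, V:2, X:1, Y:3. Y captures the most (3).

Y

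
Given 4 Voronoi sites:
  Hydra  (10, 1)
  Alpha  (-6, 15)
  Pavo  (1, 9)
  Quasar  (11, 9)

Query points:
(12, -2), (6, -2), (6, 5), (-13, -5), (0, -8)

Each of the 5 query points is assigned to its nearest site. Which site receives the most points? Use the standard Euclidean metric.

(12, -2) — d² to each: Hydra:13, Alpha:613, Pavo:242, Quasar:122 → nearest is Hydra
(6, -2) — d² to each: Hydra:25, Alpha:433, Pavo:146, Quasar:146 → nearest is Hydra
(6, 5) — d² to each: Hydra:32, Alpha:244, Pavo:41, Quasar:41 → nearest is Hydra
(-13, -5) — d² to each: Hydra:565, Alpha:449, Pavo:392, Quasar:772 → nearest is Pavo
(0, -8) — d² to each: Hydra:181, Alpha:565, Pavo:290, Quasar:410 → nearest is Hydra
Tally — Hydra:4, Pavo:1. Hydra captures the most (4).

Hydra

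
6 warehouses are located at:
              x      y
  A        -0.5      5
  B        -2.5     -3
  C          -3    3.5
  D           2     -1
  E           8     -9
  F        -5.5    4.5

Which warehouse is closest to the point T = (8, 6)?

Since √ is increasing, it suffices to compare squared distances:
|TA|² = (8−(-0.5))² + (6−5)² = 72.25 + 1 = 73.25
|TB|² = (8−(-2.5))² + (6−(-3))² = 110.25 + 81 = 191.25
|TC|² = (8−(-3))² + (6−3.5)² = 121 + 6.25 = 127.25
|TD|² = (8−2)² + (6−(-1))² = 36 + 49 = 85
|TE|² = (8−8)² + (6−(-9))² = 0 + 225 = 225
|TF|² = (8−(-5.5))² + (6−4.5)² = 182.25 + 2.25 = 184.5
The smallest is to A, so T lies in the Voronoi region of A.

A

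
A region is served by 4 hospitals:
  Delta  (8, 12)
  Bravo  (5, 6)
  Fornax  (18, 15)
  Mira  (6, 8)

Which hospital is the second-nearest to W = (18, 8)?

Delta

Since √ is increasing, it suffices to compare squared distances:
d²(W, Delta) = (18−8)² + (8−12)² = 100 + 16 = 116
d²(W, Bravo) = (18−5)² + (8−6)² = 169 + 4 = 173
d²(W, Fornax) = (18−18)² + (8−15)² = 0 + 49 = 49
d²(W, Mira) = (18−6)² + (8−8)² = 144 + 0 = 144
Sorted ascending: Fornax, Delta, Mira, … — the second-nearest is Delta.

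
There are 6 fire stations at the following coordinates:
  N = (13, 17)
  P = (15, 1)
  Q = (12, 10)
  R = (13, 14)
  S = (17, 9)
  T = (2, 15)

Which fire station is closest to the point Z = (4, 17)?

T

Since √ is increasing, it suffices to compare squared distances:
|ZN|² = (4−13)² + (17−17)² = 81 + 0 = 81
|ZP|² = (4−15)² + (17−1)² = 121 + 256 = 377
|ZQ|² = (4−12)² + (17−10)² = 64 + 49 = 113
|ZR|² = (4−13)² + (17−14)² = 81 + 9 = 90
|ZS|² = (4−17)² + (17−9)² = 169 + 64 = 233
|ZT|² = (4−2)² + (17−15)² = 4 + 4 = 8
The smallest is to T, so Z lies in the Voronoi region of T.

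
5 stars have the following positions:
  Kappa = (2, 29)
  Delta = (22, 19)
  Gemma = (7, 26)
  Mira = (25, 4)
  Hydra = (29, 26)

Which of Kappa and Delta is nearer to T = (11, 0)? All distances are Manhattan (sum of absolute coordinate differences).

Delta

d(T, Kappa) = |11−2| + |0−29| = 9 + 29 = 38
d(T, Delta) = |11−22| + |0−19| = 11 + 19 = 30
38 > 30, so Delta is closer.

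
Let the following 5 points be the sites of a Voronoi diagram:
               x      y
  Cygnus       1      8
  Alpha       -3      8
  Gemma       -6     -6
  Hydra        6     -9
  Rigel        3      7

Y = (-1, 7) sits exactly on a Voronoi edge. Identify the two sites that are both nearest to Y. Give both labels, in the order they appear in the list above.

Squared distances from Y to each site:
d²(Y, Cygnus) = (-1−1)² + (7−8)² = 4 + 1 = 5
d²(Y, Alpha) = (-1−(-3))² + (7−8)² = 4 + 1 = 5
d²(Y, Gemma) = (-1−(-6))² + (7−(-6))² = 25 + 169 = 194
d²(Y, Hydra) = (-1−6)² + (7−(-9))² = 49 + 256 = 305
d²(Y, Rigel) = (-1−3)² + (7−7)² = 16 + 0 = 16
Y is equidistant from Cygnus and Alpha (both at squared distance 5), and every other site is strictly farther — so Y lies on the Cygnus–Alpha Voronoi edge.

Cygnus and Alpha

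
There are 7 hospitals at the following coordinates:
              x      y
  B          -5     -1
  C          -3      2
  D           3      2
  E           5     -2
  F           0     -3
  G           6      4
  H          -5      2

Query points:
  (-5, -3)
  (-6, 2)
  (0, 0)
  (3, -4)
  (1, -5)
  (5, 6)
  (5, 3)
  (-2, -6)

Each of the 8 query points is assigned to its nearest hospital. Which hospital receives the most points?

(-5, -3) — d² to each: B:4, C:29, D:89, E:101, F:25, G:170, H:25 → nearest is B
(-6, 2) — d² to each: B:10, C:9, D:81, E:137, F:61, G:148, H:1 → nearest is H
(0, 0) — d² to each: B:26, C:13, D:13, E:29, F:9, G:52, H:29 → nearest is F
(3, -4) — d² to each: B:73, C:72, D:36, E:8, F:10, G:73, H:100 → nearest is E
(1, -5) — d² to each: B:52, C:65, D:53, E:25, F:5, G:106, H:85 → nearest is F
(5, 6) — d² to each: B:149, C:80, D:20, E:64, F:106, G:5, H:116 → nearest is G
(5, 3) — d² to each: B:116, C:65, D:5, E:25, F:61, G:2, H:101 → nearest is G
(-2, -6) — d² to each: B:34, C:65, D:89, E:65, F:13, G:164, H:73 → nearest is F
Tally — B:1, E:1, F:3, G:2, H:1. F captures the most (3).

F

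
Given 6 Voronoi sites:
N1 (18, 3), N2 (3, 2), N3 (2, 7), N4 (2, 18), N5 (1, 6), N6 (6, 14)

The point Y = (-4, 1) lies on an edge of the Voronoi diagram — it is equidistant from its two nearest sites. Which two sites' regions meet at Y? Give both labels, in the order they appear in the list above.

Squared distances from Y to each site:
|YN1|² = (-4−18)² + (1−3)² = 484 + 4 = 488
|YN2|² = (-4−3)² + (1−2)² = 49 + 1 = 50
|YN3|² = (-4−2)² + (1−7)² = 36 + 36 = 72
|YN4|² = (-4−2)² + (1−18)² = 36 + 289 = 325
|YN5|² = (-4−1)² + (1−6)² = 25 + 25 = 50
|YN6|² = (-4−6)² + (1−14)² = 100 + 169 = 269
Y is equidistant from N2 and N5 (both at squared distance 50), and every other site is strictly farther — so Y lies on the N2–N5 Voronoi edge.

N2 and N5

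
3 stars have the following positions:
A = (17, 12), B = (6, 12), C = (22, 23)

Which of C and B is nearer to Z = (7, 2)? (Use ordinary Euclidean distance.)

B

Compare squared distances:
|ZC|² = (7−22)² + (2−23)² = 225 + 441 = 666
|ZB|² = (7−6)² + (2−12)² = 1 + 100 = 101
666 > 101, so B is closer.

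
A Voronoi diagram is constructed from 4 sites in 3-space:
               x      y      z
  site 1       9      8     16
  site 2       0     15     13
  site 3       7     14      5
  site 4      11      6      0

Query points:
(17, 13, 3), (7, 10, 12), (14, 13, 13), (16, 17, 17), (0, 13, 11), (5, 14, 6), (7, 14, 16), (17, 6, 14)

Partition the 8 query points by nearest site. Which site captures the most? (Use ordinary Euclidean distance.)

site 1

(17, 13, 3) — d² to each: site 1:258, site 2:393, site 3:105, site 4:94 → nearest is site 4
(7, 10, 12) — d² to each: site 1:24, site 2:75, site 3:65, site 4:176 → nearest is site 1
(14, 13, 13) — d² to each: site 1:59, site 2:200, site 3:114, site 4:227 → nearest is site 1
(16, 17, 17) — d² to each: site 1:131, site 2:276, site 3:234, site 4:435 → nearest is site 1
(0, 13, 11) — d² to each: site 1:131, site 2:8, site 3:86, site 4:291 → nearest is site 2
(5, 14, 6) — d² to each: site 1:152, site 2:75, site 3:5, site 4:136 → nearest is site 3
(7, 14, 16) — d² to each: site 1:40, site 2:59, site 3:121, site 4:336 → nearest is site 1
(17, 6, 14) — d² to each: site 1:72, site 2:371, site 3:245, site 4:232 → nearest is site 1
Tally — site 1:5, site 2:1, site 3:1, site 4:1. site 1 captures the most (5).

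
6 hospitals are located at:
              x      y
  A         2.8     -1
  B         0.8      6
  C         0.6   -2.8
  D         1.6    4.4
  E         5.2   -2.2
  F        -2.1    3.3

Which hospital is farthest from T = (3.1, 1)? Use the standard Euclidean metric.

Compare squared distances (the ordering matches that of the actual distances):
|TA|² = (3.1−2.8)² + (1−(-1))² = 0.09 + 4 = 4.09
|TB|² = (3.1−0.8)² + (1−6)² = 5.29 + 25 = 30.29
|TC|² = (3.1−0.6)² + (1−(-2.8))² = 6.25 + 14.44 = 20.69
|TD|² = (3.1−1.6)² + (1−4.4)² = 2.25 + 11.56 = 13.81
|TE|² = (3.1−5.2)² + (1−(-2.2))² = 4.41 + 10.24 = 14.65
|TF|² = (3.1−(-2.1))² + (1−3.3)² = 27.04 + 5.29 = 32.33
The largest is to F.

F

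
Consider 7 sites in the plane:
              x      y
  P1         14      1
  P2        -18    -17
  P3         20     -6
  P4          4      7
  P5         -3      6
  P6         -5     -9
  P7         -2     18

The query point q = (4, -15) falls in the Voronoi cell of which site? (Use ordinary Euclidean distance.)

Squared Euclidean distances:
|qP1|² = 100 + 256 = 356
|qP2|² = 484 + 4 = 488
|qP3|² = 256 + 81 = 337
|qP4|² = 0 + 484 = 484
|qP5|² = 49 + 441 = 490
|qP6|² = 81 + 36 = 117
|qP7|² = 36 + 1089 = 1125
The smallest is to P6, so q lies in the Voronoi region of P6.

P6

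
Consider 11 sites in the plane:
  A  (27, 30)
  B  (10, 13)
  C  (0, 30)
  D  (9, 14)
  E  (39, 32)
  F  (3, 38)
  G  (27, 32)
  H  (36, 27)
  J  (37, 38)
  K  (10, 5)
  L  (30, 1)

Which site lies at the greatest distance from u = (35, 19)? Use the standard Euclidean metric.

Since √ is increasing, it suffices to compare squared distances:
|uA|² = 64 + 121 = 185
|uB|² = 625 + 36 = 661
|uC|² = 1225 + 121 = 1346
|uD|² = 676 + 25 = 701
|uE|² = 16 + 169 = 185
|uF|² = 1024 + 361 = 1385
|uG|² = 64 + 169 = 233
|uH|² = 1 + 64 = 65
|uJ|² = 4 + 361 = 365
|uK|² = 625 + 196 = 821
|uL|² = 25 + 324 = 349
The largest is to F.

F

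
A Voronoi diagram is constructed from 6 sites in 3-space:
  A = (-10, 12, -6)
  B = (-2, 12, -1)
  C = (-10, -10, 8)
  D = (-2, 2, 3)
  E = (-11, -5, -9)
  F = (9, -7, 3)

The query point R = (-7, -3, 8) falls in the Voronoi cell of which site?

C

Since √ is increasing, it suffices to compare squared distances:
|RA|² = 9 + 225 + 196 = 430
|RB|² = 25 + 225 + 81 = 331
|RC|² = 9 + 49 + 0 = 58
|RD|² = 25 + 25 + 25 = 75
|RE|² = 16 + 4 + 289 = 309
|RF|² = 256 + 16 + 25 = 297
Minimum is at C.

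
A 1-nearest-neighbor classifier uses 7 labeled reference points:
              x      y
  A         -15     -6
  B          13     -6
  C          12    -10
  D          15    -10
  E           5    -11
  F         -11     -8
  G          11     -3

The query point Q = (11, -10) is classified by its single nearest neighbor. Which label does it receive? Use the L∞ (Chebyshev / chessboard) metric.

d(Q,A) = max(26, 4) = 26
d(Q,B) = max(2, 4) = 4
d(Q,C) = max(1, 0) = 1
d(Q,D) = max(4, 0) = 4
d(Q,E) = max(6, 1) = 6
d(Q,F) = max(22, 2) = 22
d(Q,G) = max(0, 7) = 7
The smallest is to C, so Q lies in the Voronoi region of C.

C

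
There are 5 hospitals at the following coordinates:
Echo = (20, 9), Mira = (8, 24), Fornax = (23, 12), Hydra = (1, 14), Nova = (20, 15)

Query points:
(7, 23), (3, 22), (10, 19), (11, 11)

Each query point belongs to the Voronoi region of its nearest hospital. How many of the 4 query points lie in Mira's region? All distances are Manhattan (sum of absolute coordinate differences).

3

(7, 23) — d to each: Echo:27, Mira:2, Fornax:27, Hydra:15, Nova:21 → nearest is Mira
(3, 22) — d to each: Echo:30, Mira:7, Fornax:30, Hydra:10, Nova:24 → nearest is Mira
(10, 19) — d to each: Echo:20, Mira:7, Fornax:20, Hydra:14, Nova:14 → nearest is Mira
(11, 11) — d to each: Echo:11, Mira:16, Fornax:13, Hydra:13, Nova:13 → nearest is Echo
3 of the 4 points have Mira as nearest.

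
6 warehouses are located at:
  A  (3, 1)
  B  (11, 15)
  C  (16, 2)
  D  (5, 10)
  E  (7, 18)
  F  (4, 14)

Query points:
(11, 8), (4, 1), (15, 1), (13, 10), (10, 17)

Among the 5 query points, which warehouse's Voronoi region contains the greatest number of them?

B

(11, 8) — d² to each: A:113, B:49, C:61, D:40, E:116, F:85 → nearest is D
(4, 1) — d² to each: A:1, B:245, C:145, D:82, E:298, F:169 → nearest is A
(15, 1) — d² to each: A:144, B:212, C:2, D:181, E:353, F:290 → nearest is C
(13, 10) — d² to each: A:181, B:29, C:73, D:64, E:100, F:97 → nearest is B
(10, 17) — d² to each: A:305, B:5, C:261, D:74, E:10, F:45 → nearest is B
Tally — A:1, B:2, C:1, D:1. B captures the most (2).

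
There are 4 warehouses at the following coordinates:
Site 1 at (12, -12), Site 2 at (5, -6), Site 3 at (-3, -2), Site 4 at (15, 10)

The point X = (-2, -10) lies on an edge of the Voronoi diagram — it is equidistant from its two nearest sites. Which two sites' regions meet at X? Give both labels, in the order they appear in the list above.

Squared distances from X to each site:
d²(X, Site 1) = (-2−12)² + (-10−(-12))² = 196 + 4 = 200
d²(X, Site 2) = (-2−5)² + (-10−(-6))² = 49 + 16 = 65
d²(X, Site 3) = (-2−(-3))² + (-10−(-2))² = 1 + 64 = 65
d²(X, Site 4) = (-2−15)² + (-10−10)² = 289 + 400 = 689
X is equidistant from Site 2 and Site 3 (both at squared distance 65), and every other site is strictly farther — so X lies on the Site 2–Site 3 Voronoi edge.

Site 2 and Site 3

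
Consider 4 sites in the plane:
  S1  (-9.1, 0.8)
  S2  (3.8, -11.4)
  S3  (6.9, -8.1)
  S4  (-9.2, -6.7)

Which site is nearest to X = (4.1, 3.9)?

Squared Euclidean distances:
|XS1|² = (4.1−(-9.1))² + (3.9−0.8)² = 174.24 + 9.61 = 183.85
|XS2|² = (4.1−3.8)² + (3.9−(-11.4))² = 0.09 + 234.09 = 234.18
|XS3|² = (4.1−6.9)² + (3.9−(-8.1))² = 7.84 + 144 = 151.84
|XS4|² = (4.1−(-9.2))² + (3.9−(-6.7))² = 176.89 + 112.36 = 289.25
S3 is nearest.

S3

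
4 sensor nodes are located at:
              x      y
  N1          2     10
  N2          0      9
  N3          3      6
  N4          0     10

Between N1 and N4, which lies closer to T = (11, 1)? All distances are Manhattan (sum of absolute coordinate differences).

d(T,N1) = |11−2| + |1−10| = 9 + 9 = 18
d(T,N4) = |11−0| + |1−10| = 11 + 9 = 20
18 < 20, so N1 is closer.

N1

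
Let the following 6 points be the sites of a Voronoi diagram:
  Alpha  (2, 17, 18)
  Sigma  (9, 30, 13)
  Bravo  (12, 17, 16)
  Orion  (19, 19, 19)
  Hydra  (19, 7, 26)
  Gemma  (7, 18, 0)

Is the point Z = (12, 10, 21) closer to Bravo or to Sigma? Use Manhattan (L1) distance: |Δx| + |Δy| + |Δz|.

Bravo

d(Z, Bravo) = |12−12| + |10−17| + |21−16| = 0 + 7 + 5 = 12
d(Z, Sigma) = |12−9| + |10−30| + |21−13| = 3 + 20 + 8 = 31
12 < 31, so Bravo is closer.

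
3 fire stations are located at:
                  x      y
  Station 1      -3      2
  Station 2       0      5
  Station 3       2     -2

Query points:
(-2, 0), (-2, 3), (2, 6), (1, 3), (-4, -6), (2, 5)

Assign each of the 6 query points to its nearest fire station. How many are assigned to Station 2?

(-2, 0) — d² to each: Station 1:5, Station 2:29, Station 3:20 → nearest is Station 1
(-2, 3) — d² to each: Station 1:2, Station 2:8, Station 3:41 → nearest is Station 1
(2, 6) — d² to each: Station 1:41, Station 2:5, Station 3:64 → nearest is Station 2
(1, 3) — d² to each: Station 1:17, Station 2:5, Station 3:26 → nearest is Station 2
(-4, -6) — d² to each: Station 1:65, Station 2:137, Station 3:52 → nearest is Station 3
(2, 5) — d² to each: Station 1:34, Station 2:4, Station 3:49 → nearest is Station 2
3 of the 6 points have Station 2 as nearest.

3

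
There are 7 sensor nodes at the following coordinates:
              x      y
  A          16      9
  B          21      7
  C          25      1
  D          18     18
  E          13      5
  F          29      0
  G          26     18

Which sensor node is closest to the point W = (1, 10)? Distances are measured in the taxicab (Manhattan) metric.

A

d(W,A) = 15 + 1 = 16
d(W,B) = 20 + 3 = 23
d(W,C) = 24 + 9 = 33
d(W,D) = 17 + 8 = 25
d(W,E) = 12 + 5 = 17
d(W,F) = 28 + 10 = 38
d(W,G) = 25 + 8 = 33
Minimum is at A.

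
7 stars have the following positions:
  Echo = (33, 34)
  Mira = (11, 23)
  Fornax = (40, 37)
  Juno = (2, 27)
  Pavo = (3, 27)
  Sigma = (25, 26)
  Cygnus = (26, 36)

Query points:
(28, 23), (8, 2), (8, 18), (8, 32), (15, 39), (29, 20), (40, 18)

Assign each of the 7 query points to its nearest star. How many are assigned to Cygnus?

1

(28, 23) — d² to each: Echo:146, Mira:289, Fornax:340, Juno:692, Pavo:641, Sigma:18, Cygnus:173 → nearest is Sigma
(8, 2) — d² to each: Echo:1649, Mira:450, Fornax:2249, Juno:661, Pavo:650, Sigma:865, Cygnus:1480 → nearest is Mira
(8, 18) — d² to each: Echo:881, Mira:34, Fornax:1385, Juno:117, Pavo:106, Sigma:353, Cygnus:648 → nearest is Mira
(8, 32) — d² to each: Echo:629, Mira:90, Fornax:1049, Juno:61, Pavo:50, Sigma:325, Cygnus:340 → nearest is Pavo
(15, 39) — d² to each: Echo:349, Mira:272, Fornax:629, Juno:313, Pavo:288, Sigma:269, Cygnus:130 → nearest is Cygnus
(29, 20) — d² to each: Echo:212, Mira:333, Fornax:410, Juno:778, Pavo:725, Sigma:52, Cygnus:265 → nearest is Sigma
(40, 18) — d² to each: Echo:305, Mira:866, Fornax:361, Juno:1525, Pavo:1450, Sigma:289, Cygnus:520 → nearest is Sigma
1 of the 7 points has Cygnus as nearest.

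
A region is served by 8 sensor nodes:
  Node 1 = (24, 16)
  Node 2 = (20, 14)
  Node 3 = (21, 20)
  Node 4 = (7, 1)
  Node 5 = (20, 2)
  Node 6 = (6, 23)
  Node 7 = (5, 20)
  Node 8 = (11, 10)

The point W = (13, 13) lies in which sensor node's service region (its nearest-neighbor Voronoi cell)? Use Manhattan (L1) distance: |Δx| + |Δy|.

d(W, Node 1) = |13−24| + |13−16| = 11 + 3 = 14
d(W, Node 2) = |13−20| + |13−14| = 7 + 1 = 8
d(W, Node 3) = |13−21| + |13−20| = 8 + 7 = 15
d(W, Node 4) = |13−7| + |13−1| = 6 + 12 = 18
d(W, Node 5) = |13−20| + |13−2| = 7 + 11 = 18
d(W, Node 6) = |13−6| + |13−23| = 7 + 10 = 17
d(W, Node 7) = |13−5| + |13−20| = 8 + 7 = 15
d(W, Node 8) = |13−11| + |13−10| = 2 + 3 = 5
Node 8 is nearest.

Node 8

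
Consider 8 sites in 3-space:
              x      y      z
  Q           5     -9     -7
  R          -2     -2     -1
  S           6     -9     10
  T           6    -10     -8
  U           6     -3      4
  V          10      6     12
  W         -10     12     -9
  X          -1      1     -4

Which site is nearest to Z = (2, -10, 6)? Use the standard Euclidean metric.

S

Compare squared distances (the ordering matches that of the actual distances):
|ZQ|² = (2−5)² + (-10−(-9))² + (6−(-7))² = 9 + 1 + 169 = 179
|ZR|² = (2−(-2))² + (-10−(-2))² + (6−(-1))² = 16 + 64 + 49 = 129
|ZS|² = (2−6)² + (-10−(-9))² + (6−10)² = 16 + 1 + 16 = 33
|ZT|² = (2−6)² + (-10−(-10))² + (6−(-8))² = 16 + 0 + 196 = 212
|ZU|² = (2−6)² + (-10−(-3))² + (6−4)² = 16 + 49 + 4 = 69
|ZV|² = (2−10)² + (-10−6)² + (6−12)² = 64 + 256 + 36 = 356
|ZW|² = (2−(-10))² + (-10−12)² + (6−(-9))² = 144 + 484 + 225 = 853
|ZX|² = (2−(-1))² + (-10−1)² + (6−(-4))² = 9 + 121 + 100 = 230
Minimum is at S.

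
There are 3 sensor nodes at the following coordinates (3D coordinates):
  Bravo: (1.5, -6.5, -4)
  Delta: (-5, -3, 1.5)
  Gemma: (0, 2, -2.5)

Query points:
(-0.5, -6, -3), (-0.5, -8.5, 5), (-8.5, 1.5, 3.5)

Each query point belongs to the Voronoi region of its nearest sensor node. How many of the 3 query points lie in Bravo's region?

(-0.5, -6, -3) — d² to each: Bravo:5.25, Delta:49.5, Gemma:64.5 → nearest is Bravo
(-0.5, -8.5, 5) — d² to each: Bravo:89, Delta:62.75, Gemma:166.75 → nearest is Delta
(-8.5, 1.5, 3.5) — d² to each: Bravo:220.25, Delta:36.5, Gemma:108.5 → nearest is Delta
1 of the 3 points has Bravo as nearest.

1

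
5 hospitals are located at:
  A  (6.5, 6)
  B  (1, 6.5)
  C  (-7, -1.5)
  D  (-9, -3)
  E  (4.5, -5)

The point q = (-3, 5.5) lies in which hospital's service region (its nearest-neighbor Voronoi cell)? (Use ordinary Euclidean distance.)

Since √ is increasing, it suffices to compare squared distances:
|qA|² = 90.25 + 0.25 = 90.5
|qB|² = 16 + 1 = 17
|qC|² = 16 + 49 = 65
|qD|² = 36 + 72.25 = 108.25
|qE|² = 56.25 + 110.25 = 166.5
The smallest is to B, so q lies in the Voronoi region of B.

B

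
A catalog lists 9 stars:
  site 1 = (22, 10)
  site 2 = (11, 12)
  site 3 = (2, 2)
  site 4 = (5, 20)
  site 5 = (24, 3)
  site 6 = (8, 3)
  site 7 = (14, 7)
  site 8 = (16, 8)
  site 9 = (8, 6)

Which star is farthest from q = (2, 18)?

site 5

Since √ is increasing, it suffices to compare squared distances:
d²(q, site 1) = (2−22)² + (18−10)² = 400 + 64 = 464
d²(q, site 2) = (2−11)² + (18−12)² = 81 + 36 = 117
d²(q, site 3) = (2−2)² + (18−2)² = 0 + 256 = 256
d²(q, site 4) = (2−5)² + (18−20)² = 9 + 4 = 13
d²(q, site 5) = (2−24)² + (18−3)² = 484 + 225 = 709
d²(q, site 6) = (2−8)² + (18−3)² = 36 + 225 = 261
d²(q, site 7) = (2−14)² + (18−7)² = 144 + 121 = 265
d²(q, site 8) = (2−16)² + (18−8)² = 196 + 100 = 296
d²(q, site 9) = (2−8)² + (18−6)² = 36 + 144 = 180
The largest is to site 5.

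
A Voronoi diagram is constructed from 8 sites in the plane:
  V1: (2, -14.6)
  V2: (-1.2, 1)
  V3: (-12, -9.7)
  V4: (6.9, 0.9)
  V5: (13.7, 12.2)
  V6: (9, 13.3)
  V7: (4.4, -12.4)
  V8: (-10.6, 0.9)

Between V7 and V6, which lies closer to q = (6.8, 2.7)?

V6

Compare squared distances:
|qV7|² = (6.8−4.4)² + (2.7−(-12.4))² = 5.76 + 228.01 = 233.77
|qV6|² = (6.8−9)² + (2.7−13.3)² = 4.84 + 112.36 = 117.2
233.77 > 117.2, so V6 is closer.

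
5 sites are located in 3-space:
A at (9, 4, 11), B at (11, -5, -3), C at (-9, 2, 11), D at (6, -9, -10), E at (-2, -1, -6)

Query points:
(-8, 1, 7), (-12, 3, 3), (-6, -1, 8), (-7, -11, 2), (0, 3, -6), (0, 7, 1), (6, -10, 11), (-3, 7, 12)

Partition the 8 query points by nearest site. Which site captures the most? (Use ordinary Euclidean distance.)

C

(-8, 1, 7) — d² to each: A:314, B:497, C:18, D:585, E:209 → nearest is C
(-12, 3, 3) — d² to each: A:506, B:629, C:74, D:637, E:197 → nearest is C
(-6, -1, 8) — d² to each: A:259, B:426, C:27, D:532, E:212 → nearest is C
(-7, -11, 2) — d² to each: A:562, B:385, C:254, D:317, E:189 → nearest is E
(0, 3, -6) — d² to each: A:371, B:194, C:371, D:196, E:20 → nearest is E
(0, 7, 1) — d² to each: A:190, B:281, C:206, D:413, E:117 → nearest is E
(6, -10, 11) — d² to each: A:205, B:246, C:369, D:442, E:434 → nearest is A
(-3, 7, 12) — d² to each: A:154, B:565, C:62, D:821, E:389 → nearest is C
Tally — A:1, C:4, E:3. C captures the most (4).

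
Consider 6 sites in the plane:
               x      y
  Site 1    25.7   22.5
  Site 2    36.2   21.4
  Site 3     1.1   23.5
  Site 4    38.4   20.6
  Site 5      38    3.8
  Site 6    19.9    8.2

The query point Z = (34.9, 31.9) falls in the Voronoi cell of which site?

Site 2

Squared Euclidean distances:
d²(Z, Site 1) = (34.9−25.7)² + (31.9−22.5)² = 84.64 + 88.36 = 173
d²(Z, Site 2) = (34.9−36.2)² + (31.9−21.4)² = 1.69 + 110.25 = 111.94
d²(Z, Site 3) = (34.9−1.1)² + (31.9−23.5)² = 1142.44 + 70.56 = 1213
d²(Z, Site 4) = (34.9−38.4)² + (31.9−20.6)² = 12.25 + 127.69 = 139.94
d²(Z, Site 5) = (34.9−38)² + (31.9−3.8)² = 9.61 + 789.61 = 799.22
d²(Z, Site 6) = (34.9−19.9)² + (31.9−8.2)² = 225 + 561.69 = 786.69
Site 2 is nearest.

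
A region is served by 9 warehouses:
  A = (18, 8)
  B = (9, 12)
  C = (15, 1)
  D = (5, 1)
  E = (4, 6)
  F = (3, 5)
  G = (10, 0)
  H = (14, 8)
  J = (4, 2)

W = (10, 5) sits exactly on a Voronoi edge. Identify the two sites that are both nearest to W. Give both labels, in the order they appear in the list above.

Squared distances from W to each site:
|WA|² = (10−18)² + (5−8)² = 64 + 9 = 73
|WB|² = (10−9)² + (5−12)² = 1 + 49 = 50
|WC|² = (10−15)² + (5−1)² = 25 + 16 = 41
|WD|² = (10−5)² + (5−1)² = 25 + 16 = 41
|WE|² = (10−4)² + (5−6)² = 36 + 1 = 37
|WF|² = (10−3)² + (5−5)² = 49 + 0 = 49
|WG|² = (10−10)² + (5−0)² = 0 + 25 = 25
|WH|² = (10−14)² + (5−8)² = 16 + 9 = 25
|WJ|² = (10−4)² + (5−2)² = 36 + 9 = 45
W is equidistant from G and H (both at squared distance 25), and every other site is strictly farther — so W lies on the G–H Voronoi edge.

G and H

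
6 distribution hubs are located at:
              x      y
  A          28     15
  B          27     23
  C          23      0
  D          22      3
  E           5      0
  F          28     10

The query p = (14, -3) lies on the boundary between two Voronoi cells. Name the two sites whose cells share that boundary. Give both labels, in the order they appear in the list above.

C and E

Squared distances from p to each site:
|pA|² = (14−28)² + (-3−15)² = 196 + 324 = 520
|pB|² = (14−27)² + (-3−23)² = 169 + 676 = 845
|pC|² = (14−23)² + (-3−0)² = 81 + 9 = 90
|pD|² = (14−22)² + (-3−3)² = 64 + 36 = 100
|pE|² = (14−5)² + (-3−0)² = 81 + 9 = 90
|pF|² = (14−28)² + (-3−10)² = 196 + 169 = 365
p is equidistant from C and E (both at squared distance 90), and every other site is strictly farther — so p lies on the C–E Voronoi edge.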